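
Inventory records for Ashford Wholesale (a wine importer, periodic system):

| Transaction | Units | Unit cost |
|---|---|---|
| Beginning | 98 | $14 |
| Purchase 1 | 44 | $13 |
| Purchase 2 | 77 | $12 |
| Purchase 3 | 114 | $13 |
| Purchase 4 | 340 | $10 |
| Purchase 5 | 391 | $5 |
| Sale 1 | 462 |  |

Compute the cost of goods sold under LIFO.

Sale 1 (462) [LIFO — newest first]: 391 @ $5 + 71 @ $10 = $2,665
Ending inventory: 98 @ $14 + 44 @ $13 + 77 @ $12 + 114 @ $13 + 269 @ $10 = $7,040
Check: goods available $9,705 = COGS $2,665 + ending $7,040

COGS = $2,665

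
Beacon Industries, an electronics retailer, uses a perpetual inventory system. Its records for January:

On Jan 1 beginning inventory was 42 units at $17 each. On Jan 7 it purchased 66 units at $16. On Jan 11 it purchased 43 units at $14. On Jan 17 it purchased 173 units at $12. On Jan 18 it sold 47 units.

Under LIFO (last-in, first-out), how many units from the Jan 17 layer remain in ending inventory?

126

Jan 18, 47 sold [LIFO — newest first]: 47 @ $12 = $564
Ending inventory: 42 @ $17 + 66 @ $16 + 43 @ $14 + 126 @ $12 = $3,884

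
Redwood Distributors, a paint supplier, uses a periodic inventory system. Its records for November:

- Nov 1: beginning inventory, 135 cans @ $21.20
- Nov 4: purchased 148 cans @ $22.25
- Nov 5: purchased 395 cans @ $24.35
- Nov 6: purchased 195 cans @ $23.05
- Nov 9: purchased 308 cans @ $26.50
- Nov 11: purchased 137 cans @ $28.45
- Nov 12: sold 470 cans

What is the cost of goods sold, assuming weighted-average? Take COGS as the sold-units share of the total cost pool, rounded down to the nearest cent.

Nov 12, sell 470: 470/1318 × $32,327.65 → $11,528.06
Ending inventory (cost pool remaining) = $20,799.59

COGS = $11,528.06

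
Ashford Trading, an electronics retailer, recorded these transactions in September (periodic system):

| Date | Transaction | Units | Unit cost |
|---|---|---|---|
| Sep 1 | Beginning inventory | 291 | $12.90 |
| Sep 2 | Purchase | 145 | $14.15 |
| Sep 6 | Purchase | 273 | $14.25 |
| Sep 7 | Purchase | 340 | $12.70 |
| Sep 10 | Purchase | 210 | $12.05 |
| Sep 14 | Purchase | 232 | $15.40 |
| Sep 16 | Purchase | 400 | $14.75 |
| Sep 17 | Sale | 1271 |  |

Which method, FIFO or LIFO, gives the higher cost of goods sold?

FIFO COGS: 291 @ $12.90 + 145 @ $14.15 + 273 @ $14.25 + 340 @ $12.70 + 210 @ $12.05 + 12 @ $15.40 = $16,729.20
LIFO COGS: 400 @ $14.75 + 232 @ $15.40 + 210 @ $12.05 + 340 @ $12.70 + 89 @ $14.25 = $17,589.55

LIFO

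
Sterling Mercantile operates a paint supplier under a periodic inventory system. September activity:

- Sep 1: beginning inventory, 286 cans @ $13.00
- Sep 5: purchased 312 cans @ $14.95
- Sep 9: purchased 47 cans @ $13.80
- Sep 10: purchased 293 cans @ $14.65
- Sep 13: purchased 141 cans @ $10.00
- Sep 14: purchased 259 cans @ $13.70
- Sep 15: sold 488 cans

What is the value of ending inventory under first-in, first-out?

Sep 15, 488 sold [FIFO — oldest first]: 286 @ $13.00 + 202 @ $14.95 = $6,737.90
Ending inventory: 110 @ $14.95 + 47 @ $13.80 + 293 @ $14.65 + 141 @ $10.00 + 259 @ $13.70 = $11,543.85

Ending inventory = $11,543.85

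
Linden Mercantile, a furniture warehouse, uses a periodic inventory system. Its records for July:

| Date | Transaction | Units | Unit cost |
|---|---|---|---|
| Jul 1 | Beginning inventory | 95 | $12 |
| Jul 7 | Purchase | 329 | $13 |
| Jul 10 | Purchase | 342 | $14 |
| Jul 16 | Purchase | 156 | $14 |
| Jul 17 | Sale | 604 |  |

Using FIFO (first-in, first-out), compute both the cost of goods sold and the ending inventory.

Jul 17, 604 sold [FIFO — oldest first]: 95 @ $12 + 329 @ $13 + 180 @ $14 = $7,937
Ending inventory: 162 @ $14 + 156 @ $14 = $4,452

COGS = $7,937; ending inventory = $4,452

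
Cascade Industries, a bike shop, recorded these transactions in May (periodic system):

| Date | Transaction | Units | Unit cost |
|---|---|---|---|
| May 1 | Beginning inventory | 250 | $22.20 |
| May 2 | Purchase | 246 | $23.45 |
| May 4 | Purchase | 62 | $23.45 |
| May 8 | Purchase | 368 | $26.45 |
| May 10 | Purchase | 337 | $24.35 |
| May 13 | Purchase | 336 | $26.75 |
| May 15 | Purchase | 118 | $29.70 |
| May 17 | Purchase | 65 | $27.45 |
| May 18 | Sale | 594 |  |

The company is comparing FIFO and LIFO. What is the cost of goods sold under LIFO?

COGS = $16,103.10

FIFO COGS: 250 @ $22.20 + 246 @ $23.45 + 62 @ $23.45 + 36 @ $26.45 = $13,724.80
LIFO COGS: 65 @ $27.45 + 118 @ $29.70 + 336 @ $26.75 + 75 @ $24.35 = $16,103.10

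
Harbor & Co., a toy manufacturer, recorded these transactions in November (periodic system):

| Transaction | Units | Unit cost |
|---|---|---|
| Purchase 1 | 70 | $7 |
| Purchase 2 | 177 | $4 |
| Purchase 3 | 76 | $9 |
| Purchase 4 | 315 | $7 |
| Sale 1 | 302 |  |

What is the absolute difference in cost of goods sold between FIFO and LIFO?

FIFO COGS: 70 @ $7 + 177 @ $4 + 55 @ $9 = $1,693
LIFO COGS: 302 @ $7 = $2,114
Difference = |$1,693 − $2,114| = $421

$421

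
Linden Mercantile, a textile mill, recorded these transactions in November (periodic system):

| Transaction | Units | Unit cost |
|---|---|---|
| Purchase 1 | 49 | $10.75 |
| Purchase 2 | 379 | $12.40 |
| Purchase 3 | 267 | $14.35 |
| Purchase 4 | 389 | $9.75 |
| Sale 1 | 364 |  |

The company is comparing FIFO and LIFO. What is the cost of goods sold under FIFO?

FIFO COGS: 49 @ $10.75 + 315 @ $12.40 = $4,432.75
LIFO COGS: 364 @ $9.75 = $3,549.00

COGS = $4,432.75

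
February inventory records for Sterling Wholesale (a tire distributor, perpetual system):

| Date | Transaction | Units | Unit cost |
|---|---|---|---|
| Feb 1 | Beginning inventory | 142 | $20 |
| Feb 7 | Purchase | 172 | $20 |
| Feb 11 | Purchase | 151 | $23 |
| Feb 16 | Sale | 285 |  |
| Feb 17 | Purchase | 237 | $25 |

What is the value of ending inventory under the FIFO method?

Ending inventory = $9,978

Feb 16, 285 sold [FIFO — oldest first]: 142 @ $20 + 143 @ $20 = $5,700
Ending inventory: 29 @ $20 + 151 @ $23 + 237 @ $25 = $9,978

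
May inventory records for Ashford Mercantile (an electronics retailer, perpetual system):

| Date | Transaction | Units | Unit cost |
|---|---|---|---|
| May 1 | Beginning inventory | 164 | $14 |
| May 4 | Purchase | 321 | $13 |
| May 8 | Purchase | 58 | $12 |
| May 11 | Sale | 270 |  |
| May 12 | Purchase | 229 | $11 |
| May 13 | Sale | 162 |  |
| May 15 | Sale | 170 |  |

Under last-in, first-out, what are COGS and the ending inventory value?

May 11, 270 sold [LIFO — newest first]: 58 @ $12 + 212 @ $13 = $3,452
May 13, 162 sold [LIFO — newest first]: 162 @ $11 = $1,782
May 15, 170 sold [LIFO — newest first]: 67 @ $11 + 103 @ $13 = $2,076
Total COGS = $3,452 + $1,782 + $2,076 = $7,310
Ending inventory: 164 @ $14 + 6 @ $13 = $2,374
Check: goods available $9,684 = COGS $7,310 + ending $2,374

COGS = $7,310; ending inventory = $2,374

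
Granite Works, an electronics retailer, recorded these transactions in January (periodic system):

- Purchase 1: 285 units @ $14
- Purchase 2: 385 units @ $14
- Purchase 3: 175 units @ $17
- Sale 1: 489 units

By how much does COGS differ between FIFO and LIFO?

$525

FIFO COGS: 285 @ $14 + 204 @ $14 = $6,846
LIFO COGS: 175 @ $17 + 314 @ $14 = $7,371
Difference = |$6,846 − $7,371| = $525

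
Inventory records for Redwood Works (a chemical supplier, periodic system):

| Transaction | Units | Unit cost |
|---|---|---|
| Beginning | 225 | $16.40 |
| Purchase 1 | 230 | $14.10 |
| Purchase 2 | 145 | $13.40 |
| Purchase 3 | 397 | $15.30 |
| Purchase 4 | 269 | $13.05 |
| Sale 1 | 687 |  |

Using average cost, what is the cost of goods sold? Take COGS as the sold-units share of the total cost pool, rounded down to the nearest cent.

COGS = $10,017.69

Sale 1, sell 687: 687/1266 × $18,460.55 → $10,017.69
Ending inventory (cost pool remaining) = $8,442.86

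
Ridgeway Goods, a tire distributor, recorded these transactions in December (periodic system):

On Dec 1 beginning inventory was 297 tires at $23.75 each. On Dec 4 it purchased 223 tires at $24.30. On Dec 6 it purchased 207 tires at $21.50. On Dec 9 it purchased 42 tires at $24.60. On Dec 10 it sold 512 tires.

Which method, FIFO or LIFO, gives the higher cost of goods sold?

FIFO COGS: 297 @ $23.75 + 215 @ $24.30 = $12,278.25
LIFO COGS: 42 @ $24.60 + 207 @ $21.50 + 223 @ $24.30 + 40 @ $23.75 = $11,852.60

FIFO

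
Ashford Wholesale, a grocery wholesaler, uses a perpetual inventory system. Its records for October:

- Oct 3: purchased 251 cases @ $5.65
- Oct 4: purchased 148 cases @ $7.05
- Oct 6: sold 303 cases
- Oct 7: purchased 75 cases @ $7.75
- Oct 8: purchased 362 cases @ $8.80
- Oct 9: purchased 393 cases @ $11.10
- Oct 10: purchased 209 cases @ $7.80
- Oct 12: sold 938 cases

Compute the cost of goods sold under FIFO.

COGS = $10,684.30

Oct 6, 303 sold [FIFO — oldest first]: 251 @ $5.65 + 52 @ $7.05 = $1,784.75
Oct 12, 938 sold [FIFO — oldest first]: 96 @ $7.05 + 75 @ $7.75 + 362 @ $8.80 + 393 @ $11.10 + 12 @ $7.80 = $8,899.55
Total COGS = $1,784.75 + $8,899.55 = $10,684.30
Ending inventory: 197 @ $7.80 = $1,536.60
Check: goods available $12,220.90 = COGS $10,684.30 + ending $1,536.60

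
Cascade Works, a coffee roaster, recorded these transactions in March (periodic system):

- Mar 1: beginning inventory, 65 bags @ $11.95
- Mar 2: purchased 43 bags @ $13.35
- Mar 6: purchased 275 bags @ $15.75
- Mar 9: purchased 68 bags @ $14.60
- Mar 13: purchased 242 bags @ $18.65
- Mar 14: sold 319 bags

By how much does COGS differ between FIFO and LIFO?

$973.80

FIFO COGS: 65 @ $11.95 + 43 @ $13.35 + 211 @ $15.75 = $4,674.05
LIFO COGS: 242 @ $18.65 + 68 @ $14.60 + 9 @ $15.75 = $5,647.85
Difference = |$4,674.05 − $5,647.85| = $973.80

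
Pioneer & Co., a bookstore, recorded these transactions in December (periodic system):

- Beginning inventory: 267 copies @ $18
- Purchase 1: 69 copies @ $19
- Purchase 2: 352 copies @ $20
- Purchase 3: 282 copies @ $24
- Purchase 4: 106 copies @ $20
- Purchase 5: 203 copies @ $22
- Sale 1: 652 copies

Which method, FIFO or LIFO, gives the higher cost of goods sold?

LIFO

FIFO COGS: 267 @ $18 + 69 @ $19 + 316 @ $20 = $12,437
LIFO COGS: 203 @ $22 + 106 @ $20 + 282 @ $24 + 61 @ $20 = $14,574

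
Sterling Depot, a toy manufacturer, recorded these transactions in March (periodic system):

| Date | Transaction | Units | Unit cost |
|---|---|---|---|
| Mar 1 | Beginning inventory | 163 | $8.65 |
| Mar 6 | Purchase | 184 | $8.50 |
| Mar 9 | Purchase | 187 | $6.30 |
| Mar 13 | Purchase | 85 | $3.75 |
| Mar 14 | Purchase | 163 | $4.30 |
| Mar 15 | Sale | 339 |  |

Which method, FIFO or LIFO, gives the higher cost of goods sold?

FIFO COGS: 163 @ $8.65 + 176 @ $8.50 = $2,905.95
LIFO COGS: 163 @ $4.30 + 85 @ $3.75 + 91 @ $6.30 = $1,592.95

FIFO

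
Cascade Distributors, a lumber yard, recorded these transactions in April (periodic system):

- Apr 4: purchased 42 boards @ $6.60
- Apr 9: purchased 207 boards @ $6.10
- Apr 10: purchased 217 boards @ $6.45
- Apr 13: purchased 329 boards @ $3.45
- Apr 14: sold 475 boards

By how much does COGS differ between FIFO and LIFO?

$893.85

FIFO COGS: 42 @ $6.60 + 207 @ $6.10 + 217 @ $6.45 + 9 @ $3.45 = $2,970.60
LIFO COGS: 329 @ $3.45 + 146 @ $6.45 = $2,076.75
Difference = |$2,970.60 − $2,076.75| = $893.85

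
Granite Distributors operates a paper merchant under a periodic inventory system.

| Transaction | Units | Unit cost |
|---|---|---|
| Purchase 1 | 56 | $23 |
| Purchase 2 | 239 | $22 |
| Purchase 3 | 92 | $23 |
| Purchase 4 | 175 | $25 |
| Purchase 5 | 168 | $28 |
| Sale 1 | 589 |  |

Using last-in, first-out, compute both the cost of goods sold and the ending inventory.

COGS = $14,583; ending inventory = $3,158

Sale 1 (589) [LIFO — newest first]: 168 @ $28 + 175 @ $25 + 92 @ $23 + 154 @ $22 = $14,583
Ending inventory: 56 @ $23 + 85 @ $22 = $3,158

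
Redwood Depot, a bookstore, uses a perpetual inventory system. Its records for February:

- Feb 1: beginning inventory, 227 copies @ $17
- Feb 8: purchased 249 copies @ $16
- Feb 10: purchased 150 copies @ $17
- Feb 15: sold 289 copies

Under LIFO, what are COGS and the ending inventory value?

COGS = $4,774; ending inventory = $5,619

Feb 15, 289 sold [LIFO — newest first]: 150 @ $17 + 139 @ $16 = $4,774
Ending inventory: 227 @ $17 + 110 @ $16 = $5,619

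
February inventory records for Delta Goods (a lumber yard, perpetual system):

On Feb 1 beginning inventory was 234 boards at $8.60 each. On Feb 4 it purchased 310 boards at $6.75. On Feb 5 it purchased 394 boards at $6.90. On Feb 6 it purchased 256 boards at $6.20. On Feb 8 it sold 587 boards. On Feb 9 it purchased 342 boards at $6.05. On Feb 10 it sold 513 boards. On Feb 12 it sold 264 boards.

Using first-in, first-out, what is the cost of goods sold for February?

Feb 8, 587 sold [FIFO — oldest first]: 234 @ $8.60 + 310 @ $6.75 + 43 @ $6.90 = $4,401.60
Feb 10, 513 sold [FIFO — oldest first]: 351 @ $6.90 + 162 @ $6.20 = $3,426.30
Feb 12, 264 sold [FIFO — oldest first]: 94 @ $6.20 + 170 @ $6.05 = $1,611.30
Total COGS = $4,401.60 + $3,426.30 + $1,611.30 = $9,439.20
Ending inventory: 172 @ $6.05 = $1,040.60
Check: goods available $10,479.80 = COGS $9,439.20 + ending $1,040.60

COGS = $9,439.20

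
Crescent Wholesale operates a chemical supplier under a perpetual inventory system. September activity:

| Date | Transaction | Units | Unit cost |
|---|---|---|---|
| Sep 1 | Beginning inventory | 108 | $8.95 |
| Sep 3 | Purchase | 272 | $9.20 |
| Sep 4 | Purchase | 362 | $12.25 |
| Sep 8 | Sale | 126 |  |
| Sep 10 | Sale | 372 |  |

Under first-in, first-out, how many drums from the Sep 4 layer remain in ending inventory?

Sep 8, 126 sold [FIFO — oldest first]: 108 @ $8.95 + 18 @ $9.20 = $1,132.20
Sep 10, 372 sold [FIFO — oldest first]: 254 @ $9.20 + 118 @ $12.25 = $3,782.30
Total COGS = $1,132.20 + $3,782.30 = $4,914.50
Ending inventory: 244 @ $12.25 = $2,989.00

244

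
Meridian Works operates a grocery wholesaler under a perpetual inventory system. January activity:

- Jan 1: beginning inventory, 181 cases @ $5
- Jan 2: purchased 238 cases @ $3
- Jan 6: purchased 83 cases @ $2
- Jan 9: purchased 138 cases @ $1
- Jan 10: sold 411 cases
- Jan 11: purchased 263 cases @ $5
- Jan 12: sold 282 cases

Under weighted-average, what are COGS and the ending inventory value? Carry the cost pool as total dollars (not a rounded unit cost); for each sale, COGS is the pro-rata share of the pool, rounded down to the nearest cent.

After Jan 1: 181 on hand, pool $905.00 (≈ $5.0000 each)
After Jan 2: 419 on hand, pool $1,619.00 (≈ $3.8640 each)
After Jan 6: 502 on hand, pool $1,785.00 (≈ $3.5558 each)
After Jan 9: 640 on hand, pool $1,923.00 (≈ $3.0047 each)
Jan 10, sell 411: 411/640 × $1,923.00 → $1,234.92
After Jan 11: 492 on hand, pool $2,003.08 (≈ $4.0713 each)
Jan 12, sell 282: 282/492 × $2,003.08 → $1,148.10
Total COGS = $1,234.92 + $1,148.10 = $2,383.02
Ending inventory (cost pool remaining) = $854.98

COGS = $2,383.02; ending inventory = $854.98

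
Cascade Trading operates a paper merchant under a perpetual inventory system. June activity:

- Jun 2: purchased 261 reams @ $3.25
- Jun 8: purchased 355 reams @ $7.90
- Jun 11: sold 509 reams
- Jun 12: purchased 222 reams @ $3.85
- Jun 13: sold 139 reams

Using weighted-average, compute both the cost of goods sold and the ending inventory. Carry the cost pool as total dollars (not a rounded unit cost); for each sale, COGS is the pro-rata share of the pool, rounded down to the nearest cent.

COGS = $3,647.43; ending inventory = $860.02

After Jun 2: 261 on hand, pool $848.25 (≈ $3.2500 each)
After Jun 8: 616 on hand, pool $3,652.75 (≈ $5.9298 each)
Jun 11, sell 509: 509/616 × $3,652.75 → $3,018.26
After Jun 12: 329 on hand, pool $1,489.19 (≈ $4.5264 each)
Jun 13, sell 139: 139/329 × $1,489.19 → $629.17
Total COGS = $3,018.26 + $629.17 = $3,647.43
Ending inventory (cost pool remaining) = $860.02
Check: goods available $4,507.45 = COGS $3,647.43 + ending $860.02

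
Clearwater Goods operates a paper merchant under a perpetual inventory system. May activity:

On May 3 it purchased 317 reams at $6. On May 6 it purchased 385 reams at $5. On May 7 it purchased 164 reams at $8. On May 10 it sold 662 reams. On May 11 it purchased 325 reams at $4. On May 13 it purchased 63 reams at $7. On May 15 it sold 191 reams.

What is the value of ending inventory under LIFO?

May 10, 662 sold [LIFO — newest first]: 164 @ $8 + 385 @ $5 + 113 @ $6 = $3,915
May 15, 191 sold [LIFO — newest first]: 63 @ $7 + 128 @ $4 = $953
Total COGS = $3,915 + $953 = $4,868
Ending inventory: 204 @ $6 + 197 @ $4 = $2,012

Ending inventory = $2,012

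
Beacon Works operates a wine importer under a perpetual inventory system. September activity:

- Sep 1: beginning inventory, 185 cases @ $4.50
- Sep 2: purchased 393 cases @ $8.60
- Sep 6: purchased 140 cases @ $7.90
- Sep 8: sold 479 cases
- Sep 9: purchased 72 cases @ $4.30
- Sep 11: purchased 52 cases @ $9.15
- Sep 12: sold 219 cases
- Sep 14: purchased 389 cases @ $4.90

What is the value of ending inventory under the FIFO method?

Ending inventory = $2,849.50

Sep 8, 479 sold [FIFO — oldest first]: 185 @ $4.50 + 294 @ $8.60 = $3,360.90
Sep 12, 219 sold [FIFO — oldest first]: 99 @ $8.60 + 120 @ $7.90 = $1,799.40
Total COGS = $3,360.90 + $1,799.40 = $5,160.30
Ending inventory: 20 @ $7.90 + 72 @ $4.30 + 52 @ $9.15 + 389 @ $4.90 = $2,849.50
Check: goods available $8,009.80 = COGS $5,160.30 + ending $2,849.50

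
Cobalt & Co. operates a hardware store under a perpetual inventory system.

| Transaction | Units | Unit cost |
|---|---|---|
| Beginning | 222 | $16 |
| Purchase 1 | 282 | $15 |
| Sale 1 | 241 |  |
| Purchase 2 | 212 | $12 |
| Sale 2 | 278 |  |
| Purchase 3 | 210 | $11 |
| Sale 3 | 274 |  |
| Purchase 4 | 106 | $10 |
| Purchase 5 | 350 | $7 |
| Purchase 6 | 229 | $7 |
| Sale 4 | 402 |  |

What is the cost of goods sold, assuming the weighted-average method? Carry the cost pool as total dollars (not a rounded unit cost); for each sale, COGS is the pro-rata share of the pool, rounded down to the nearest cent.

After Beginning: 222 on hand, pool $3,552.00 (≈ $16.0000 each)
After Purchase 1: 504 on hand, pool $7,782.00 (≈ $15.4405 each)
Sale 1, sell 241: 241/504 × $7,782.00 → $3,721.15
After Purchase 2: 475 on hand, pool $6,604.85 (≈ $13.9049 each)
Sale 2, sell 278: 278/475 × $6,604.85 → $3,865.57
After Purchase 3: 407 on hand, pool $5,049.28 (≈ $12.4061 each)
Sale 3, sell 274: 274/407 × $5,049.28 → $3,399.26
After Purchase 4: 239 on hand, pool $2,710.02 (≈ $11.3390 each)
After Purchase 5: 589 on hand, pool $5,160.02 (≈ $8.7606 each)
After Purchase 6: 818 on hand, pool $6,763.02 (≈ $8.2678 each)
Sale 4, sell 402: 402/818 × $6,763.02 → $3,323.63
Total COGS = $3,721.15 + $3,865.57 + $3,399.26 + $3,323.63 = $14,309.61
Ending inventory (cost pool remaining) = $3,439.39
Check: goods available $17,749.00 = COGS $14,309.61 + ending $3,439.39

COGS = $14,309.61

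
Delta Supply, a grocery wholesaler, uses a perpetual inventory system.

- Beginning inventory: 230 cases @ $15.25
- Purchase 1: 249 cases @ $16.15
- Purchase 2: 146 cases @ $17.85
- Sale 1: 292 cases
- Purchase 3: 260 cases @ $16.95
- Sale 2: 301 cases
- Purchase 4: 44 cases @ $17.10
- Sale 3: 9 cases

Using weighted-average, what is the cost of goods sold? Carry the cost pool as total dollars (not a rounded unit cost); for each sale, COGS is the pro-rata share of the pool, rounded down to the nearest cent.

After Beginning: 230 on hand, pool $3,507.50 (≈ $15.2500 each)
After Purchase 1: 479 on hand, pool $7,528.85 (≈ $15.7178 each)
After Purchase 2: 625 on hand, pool $10,134.95 (≈ $16.2159 each)
Sale 1, sell 292: 292/625 × $10,134.95 → $4,735.04
After Purchase 3: 593 on hand, pool $9,806.91 (≈ $16.5378 each)
Sale 2, sell 301: 301/593 × $9,806.91 → $4,977.87
After Purchase 4: 336 on hand, pool $5,581.44 (≈ $16.6114 each)
Sale 3, sell 9: 9/336 × $5,581.44 → $149.50
Total COGS = $4,735.04 + $4,977.87 + $149.50 = $9,862.41
Ending inventory (cost pool remaining) = $5,431.94

COGS = $9,862.41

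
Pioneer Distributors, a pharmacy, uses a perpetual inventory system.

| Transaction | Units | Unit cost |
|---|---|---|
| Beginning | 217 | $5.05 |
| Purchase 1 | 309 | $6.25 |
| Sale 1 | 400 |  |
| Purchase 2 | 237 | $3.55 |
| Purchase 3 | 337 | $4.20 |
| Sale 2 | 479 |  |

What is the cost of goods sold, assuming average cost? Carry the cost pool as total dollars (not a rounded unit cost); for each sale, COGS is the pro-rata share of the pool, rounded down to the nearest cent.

COGS = $4,342.42

After Beginning: 217 on hand, pool $1,095.85 (≈ $5.0500 each)
After Purchase 1: 526 on hand, pool $3,027.10 (≈ $5.7549 each)
Sale 1, sell 400: 400/526 × $3,027.10 → $2,301.97
After Purchase 2: 363 on hand, pool $1,566.48 (≈ $4.3154 each)
After Purchase 3: 700 on hand, pool $2,981.88 (≈ $4.2598 each)
Sale 2, sell 479: 479/700 × $2,981.88 → $2,040.45
Total COGS = $2,301.97 + $2,040.45 = $4,342.42
Ending inventory (cost pool remaining) = $941.43
Check: goods available $5,283.85 = COGS $4,342.42 + ending $941.43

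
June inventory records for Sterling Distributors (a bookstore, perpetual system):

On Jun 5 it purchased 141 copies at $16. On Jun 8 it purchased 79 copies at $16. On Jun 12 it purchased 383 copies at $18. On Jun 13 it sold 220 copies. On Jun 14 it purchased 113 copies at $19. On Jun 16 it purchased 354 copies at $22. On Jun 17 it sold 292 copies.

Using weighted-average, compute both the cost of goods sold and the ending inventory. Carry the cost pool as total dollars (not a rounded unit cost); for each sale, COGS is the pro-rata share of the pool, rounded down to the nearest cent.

COGS = $9,484.71; ending inventory = $10,864.29

After Jun 5: 141 on hand, pool $2,256.00 (≈ $16.0000 each)
After Jun 8: 220 on hand, pool $3,520.00 (≈ $16.0000 each)
After Jun 12: 603 on hand, pool $10,414.00 (≈ $17.2703 each)
Jun 13, sell 220: 220/603 × $10,414.00 → $3,799.46
After Jun 14: 496 on hand, pool $8,761.54 (≈ $17.6644 each)
After Jun 16: 850 on hand, pool $16,549.54 (≈ $19.4700 each)
Jun 17, sell 292: 292/850 × $16,549.54 → $5,685.25
Total COGS = $3,799.46 + $5,685.25 = $9,484.71
Ending inventory (cost pool remaining) = $10,864.29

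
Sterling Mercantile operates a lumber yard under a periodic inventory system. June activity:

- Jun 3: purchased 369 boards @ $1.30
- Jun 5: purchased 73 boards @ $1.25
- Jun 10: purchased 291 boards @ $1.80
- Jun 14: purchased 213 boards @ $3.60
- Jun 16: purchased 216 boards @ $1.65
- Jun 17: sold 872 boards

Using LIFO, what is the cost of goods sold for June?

COGS = $1,840.95

Jun 17, 872 sold [LIFO — newest first]: 216 @ $1.65 + 213 @ $3.60 + 291 @ $1.80 + 73 @ $1.25 + 79 @ $1.30 = $1,840.95
Ending inventory: 290 @ $1.30 = $377.00
Check: goods available $2,217.95 = COGS $1,840.95 + ending $377.00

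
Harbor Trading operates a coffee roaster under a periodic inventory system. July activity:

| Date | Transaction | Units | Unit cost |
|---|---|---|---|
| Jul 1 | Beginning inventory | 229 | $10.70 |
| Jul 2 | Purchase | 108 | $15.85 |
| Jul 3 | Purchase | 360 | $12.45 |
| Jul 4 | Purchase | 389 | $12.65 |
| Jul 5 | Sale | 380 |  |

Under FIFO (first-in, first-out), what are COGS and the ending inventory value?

COGS = $4,697.45; ending inventory = $8,867.50

Jul 5, 380 sold [FIFO — oldest first]: 229 @ $10.70 + 108 @ $15.85 + 43 @ $12.45 = $4,697.45
Ending inventory: 317 @ $12.45 + 389 @ $12.65 = $8,867.50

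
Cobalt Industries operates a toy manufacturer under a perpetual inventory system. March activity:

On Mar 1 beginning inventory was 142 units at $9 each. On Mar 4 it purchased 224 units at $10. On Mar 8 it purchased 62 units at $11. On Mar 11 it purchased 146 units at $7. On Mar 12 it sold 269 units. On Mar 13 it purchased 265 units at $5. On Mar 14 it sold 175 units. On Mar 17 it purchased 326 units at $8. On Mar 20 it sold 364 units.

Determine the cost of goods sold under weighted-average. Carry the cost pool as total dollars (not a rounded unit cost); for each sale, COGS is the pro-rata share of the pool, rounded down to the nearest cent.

After Mar 1: 142 on hand, pool $1,278.00 (≈ $9.0000 each)
After Mar 4: 366 on hand, pool $3,518.00 (≈ $9.6120 each)
After Mar 8: 428 on hand, pool $4,200.00 (≈ $9.8131 each)
After Mar 11: 574 on hand, pool $5,222.00 (≈ $9.0976 each)
Mar 12, sell 269: 269/574 × $5,222.00 → $2,447.24
After Mar 13: 570 on hand, pool $4,099.76 (≈ $7.1926 each)
Mar 14, sell 175: 175/570 × $4,099.76 → $1,258.69
After Mar 17: 721 on hand, pool $5,449.07 (≈ $7.5577 each)
Mar 20, sell 364: 364/721 × $5,449.07 → $2,750.98
Total COGS = $2,447.24 + $1,258.69 + $2,750.98 = $6,456.91
Ending inventory (cost pool remaining) = $2,698.09

COGS = $6,456.91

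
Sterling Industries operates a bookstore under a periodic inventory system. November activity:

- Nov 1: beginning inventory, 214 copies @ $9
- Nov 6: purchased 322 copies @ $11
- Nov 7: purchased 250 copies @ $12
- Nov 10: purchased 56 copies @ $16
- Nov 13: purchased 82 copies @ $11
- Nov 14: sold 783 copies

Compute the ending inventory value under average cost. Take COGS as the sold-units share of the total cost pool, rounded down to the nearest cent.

Nov 14, sell 783: 783/924 × $10,266.00 → $8,699.43
Ending inventory (cost pool remaining) = $1,566.57
Check: goods available $10,266.00 = COGS $8,699.43 + ending $1,566.57

Ending inventory = $1,566.57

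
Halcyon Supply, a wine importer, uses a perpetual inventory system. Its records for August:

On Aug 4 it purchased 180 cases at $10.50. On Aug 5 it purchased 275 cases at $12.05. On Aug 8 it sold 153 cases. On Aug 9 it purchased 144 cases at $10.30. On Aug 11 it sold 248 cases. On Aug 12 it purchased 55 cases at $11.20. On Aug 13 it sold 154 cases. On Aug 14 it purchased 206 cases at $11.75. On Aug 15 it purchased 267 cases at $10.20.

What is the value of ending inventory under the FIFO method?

Ending inventory = $6,213.10

Aug 8, 153 sold [FIFO — oldest first]: 153 @ $10.50 = $1,606.50
Aug 11, 248 sold [FIFO — oldest first]: 27 @ $10.50 + 221 @ $12.05 = $2,946.55
Aug 13, 154 sold [FIFO — oldest first]: 54 @ $12.05 + 100 @ $10.30 = $1,680.70
Total COGS = $1,606.50 + $2,946.55 + $1,680.70 = $6,233.75
Ending inventory: 44 @ $10.30 + 55 @ $11.20 + 206 @ $11.75 + 267 @ $10.20 = $6,213.10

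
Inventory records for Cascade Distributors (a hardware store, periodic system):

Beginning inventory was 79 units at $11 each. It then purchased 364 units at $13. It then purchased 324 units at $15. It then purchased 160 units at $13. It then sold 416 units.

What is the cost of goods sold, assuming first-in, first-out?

COGS = $5,250

Sale 1 (416) [FIFO — oldest first]: 79 @ $11 + 337 @ $13 = $5,250
Ending inventory: 27 @ $13 + 324 @ $15 + 160 @ $13 = $7,291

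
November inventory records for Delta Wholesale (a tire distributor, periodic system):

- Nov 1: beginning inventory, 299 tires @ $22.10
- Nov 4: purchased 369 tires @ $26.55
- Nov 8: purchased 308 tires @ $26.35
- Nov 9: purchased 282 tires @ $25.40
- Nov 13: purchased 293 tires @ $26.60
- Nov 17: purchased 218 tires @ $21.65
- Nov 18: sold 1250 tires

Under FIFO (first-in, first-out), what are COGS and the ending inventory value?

Nov 18, 1250 sold [FIFO — oldest first]: 299 @ $22.10 + 369 @ $26.55 + 308 @ $26.35 + 274 @ $25.40 = $31,480.25
Ending inventory: 8 @ $25.40 + 293 @ $26.60 + 218 @ $21.65 = $12,716.70

COGS = $31,480.25; ending inventory = $12,716.70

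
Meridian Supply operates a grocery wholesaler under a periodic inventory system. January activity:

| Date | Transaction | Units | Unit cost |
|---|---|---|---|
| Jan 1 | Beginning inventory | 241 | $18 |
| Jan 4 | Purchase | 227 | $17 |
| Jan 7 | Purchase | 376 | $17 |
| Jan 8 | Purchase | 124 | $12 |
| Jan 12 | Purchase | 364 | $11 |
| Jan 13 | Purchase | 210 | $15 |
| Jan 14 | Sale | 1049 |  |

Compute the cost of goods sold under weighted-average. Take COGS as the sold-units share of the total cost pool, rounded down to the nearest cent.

Jan 14, sell 1049: 1049/1542 × $23,231.00 → $15,803.70
Ending inventory (cost pool remaining) = $7,427.30

COGS = $15,803.70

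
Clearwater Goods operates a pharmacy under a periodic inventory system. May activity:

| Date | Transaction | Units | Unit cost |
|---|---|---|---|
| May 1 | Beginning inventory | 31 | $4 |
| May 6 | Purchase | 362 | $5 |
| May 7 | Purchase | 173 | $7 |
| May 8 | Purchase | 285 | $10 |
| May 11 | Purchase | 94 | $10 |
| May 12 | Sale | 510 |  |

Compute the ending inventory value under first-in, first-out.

Ending inventory = $4,182

May 12, 510 sold [FIFO — oldest first]: 31 @ $4 + 362 @ $5 + 117 @ $7 = $2,753
Ending inventory: 56 @ $7 + 285 @ $10 + 94 @ $10 = $4,182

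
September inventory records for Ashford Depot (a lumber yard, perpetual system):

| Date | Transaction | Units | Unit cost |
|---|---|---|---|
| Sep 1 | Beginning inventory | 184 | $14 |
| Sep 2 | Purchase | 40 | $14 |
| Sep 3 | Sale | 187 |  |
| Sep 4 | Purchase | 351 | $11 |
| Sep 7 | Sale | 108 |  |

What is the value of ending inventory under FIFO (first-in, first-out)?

Ending inventory = $3,080

Sep 3, 187 sold [FIFO — oldest first]: 184 @ $14 + 3 @ $14 = $2,618
Sep 7, 108 sold [FIFO — oldest first]: 37 @ $14 + 71 @ $11 = $1,299
Total COGS = $2,618 + $1,299 = $3,917
Ending inventory: 280 @ $11 = $3,080
Check: goods available $6,997 = COGS $3,917 + ending $3,080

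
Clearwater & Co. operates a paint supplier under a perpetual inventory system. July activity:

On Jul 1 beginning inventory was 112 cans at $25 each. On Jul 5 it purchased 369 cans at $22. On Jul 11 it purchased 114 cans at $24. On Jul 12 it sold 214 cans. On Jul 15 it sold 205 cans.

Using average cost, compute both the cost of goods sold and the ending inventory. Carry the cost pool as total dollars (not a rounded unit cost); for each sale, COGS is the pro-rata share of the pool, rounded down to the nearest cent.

After Jul 1: 112 on hand, pool $2,800.00 (≈ $25.0000 each)
After Jul 5: 481 on hand, pool $10,918.00 (≈ $22.6985 each)
After Jul 11: 595 on hand, pool $13,654.00 (≈ $22.9479 each)
Jul 12, sell 214: 214/595 × $13,654.00 → $4,910.85
Jul 15, sell 205: 205/381 × $8,743.15 → $4,704.31
Total COGS = $4,910.85 + $4,704.31 = $9,615.16
Ending inventory (cost pool remaining) = $4,038.84

COGS = $9,615.16; ending inventory = $4,038.84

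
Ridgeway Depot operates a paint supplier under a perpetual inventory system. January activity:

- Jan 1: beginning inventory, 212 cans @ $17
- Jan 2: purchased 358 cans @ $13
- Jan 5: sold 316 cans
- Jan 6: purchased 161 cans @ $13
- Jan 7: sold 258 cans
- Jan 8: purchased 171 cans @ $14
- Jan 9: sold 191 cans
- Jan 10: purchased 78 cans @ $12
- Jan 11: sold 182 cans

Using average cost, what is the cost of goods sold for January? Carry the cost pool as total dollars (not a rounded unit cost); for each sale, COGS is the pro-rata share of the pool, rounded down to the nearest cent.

COGS = $13,243.84

After Jan 1: 212 on hand, pool $3,604.00 (≈ $17.0000 each)
After Jan 2: 570 on hand, pool $8,258.00 (≈ $14.4877 each)
Jan 5, sell 316: 316/570 × $8,258.00 → $4,578.11
After Jan 6: 415 on hand, pool $5,772.89 (≈ $13.9106 each)
Jan 7, sell 258: 258/415 × $5,772.89 → $3,588.92
After Jan 8: 328 on hand, pool $4,577.97 (≈ $13.9572 each)
Jan 9, sell 191: 191/328 × $4,577.97 → $2,665.83
After Jan 10: 215 on hand, pool $2,848.14 (≈ $13.2472 each)
Jan 11, sell 182: 182/215 × $2,848.14 → $2,410.98
Total COGS = $4,578.11 + $3,588.92 + $2,665.83 + $2,410.98 = $13,243.84
Ending inventory (cost pool remaining) = $437.16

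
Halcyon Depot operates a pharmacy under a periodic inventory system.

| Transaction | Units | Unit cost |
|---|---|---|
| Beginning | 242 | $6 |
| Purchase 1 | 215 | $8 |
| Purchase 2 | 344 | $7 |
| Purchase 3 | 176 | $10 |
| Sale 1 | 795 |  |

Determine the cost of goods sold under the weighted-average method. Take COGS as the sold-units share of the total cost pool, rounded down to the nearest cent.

Sale 1, sell 795: 795/977 × $7,340.00 → $5,972.67
Ending inventory (cost pool remaining) = $1,367.33

COGS = $5,972.67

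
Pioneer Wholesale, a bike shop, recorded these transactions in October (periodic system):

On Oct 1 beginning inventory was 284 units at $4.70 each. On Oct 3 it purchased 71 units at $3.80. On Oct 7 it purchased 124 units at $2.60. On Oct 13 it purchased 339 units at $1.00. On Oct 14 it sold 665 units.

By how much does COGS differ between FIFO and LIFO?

FIFO COGS: 284 @ $4.70 + 71 @ $3.80 + 124 @ $2.60 + 186 @ $1.00 = $2,113.00
LIFO COGS: 339 @ $1.00 + 124 @ $2.60 + 71 @ $3.80 + 131 @ $4.70 = $1,546.90
Difference = |$2,113.00 − $1,546.90| = $566.10

$566.10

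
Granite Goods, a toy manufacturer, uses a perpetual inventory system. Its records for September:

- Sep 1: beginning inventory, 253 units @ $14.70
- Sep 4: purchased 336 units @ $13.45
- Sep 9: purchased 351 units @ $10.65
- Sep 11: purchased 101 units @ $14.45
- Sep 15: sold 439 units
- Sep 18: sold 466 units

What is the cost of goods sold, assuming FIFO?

Sep 15, 439 sold [FIFO — oldest first]: 253 @ $14.70 + 186 @ $13.45 = $6,220.80
Sep 18, 466 sold [FIFO — oldest first]: 150 @ $13.45 + 316 @ $10.65 = $5,382.90
Total COGS = $6,220.80 + $5,382.90 = $11,603.70
Ending inventory: 35 @ $10.65 + 101 @ $14.45 = $1,832.20
Check: goods available $13,435.90 = COGS $11,603.70 + ending $1,832.20

COGS = $11,603.70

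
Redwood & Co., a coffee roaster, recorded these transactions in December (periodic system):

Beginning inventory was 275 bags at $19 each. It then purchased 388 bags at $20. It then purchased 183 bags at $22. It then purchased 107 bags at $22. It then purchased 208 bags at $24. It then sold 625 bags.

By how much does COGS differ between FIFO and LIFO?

FIFO COGS: 275 @ $19 + 350 @ $20 = $12,225
LIFO COGS: 208 @ $24 + 107 @ $22 + 183 @ $22 + 127 @ $20 = $13,912
Difference = |$12,225 − $13,912| = $1,687

$1,687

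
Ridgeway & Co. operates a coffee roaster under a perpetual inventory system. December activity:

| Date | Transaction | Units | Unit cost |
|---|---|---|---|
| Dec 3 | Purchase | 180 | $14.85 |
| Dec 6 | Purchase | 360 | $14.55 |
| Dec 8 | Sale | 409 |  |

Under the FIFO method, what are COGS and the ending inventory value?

COGS = $6,004.95; ending inventory = $1,906.05

Dec 8, 409 sold [FIFO — oldest first]: 180 @ $14.85 + 229 @ $14.55 = $6,004.95
Ending inventory: 131 @ $14.55 = $1,906.05
Check: goods available $7,911.00 = COGS $6,004.95 + ending $1,906.05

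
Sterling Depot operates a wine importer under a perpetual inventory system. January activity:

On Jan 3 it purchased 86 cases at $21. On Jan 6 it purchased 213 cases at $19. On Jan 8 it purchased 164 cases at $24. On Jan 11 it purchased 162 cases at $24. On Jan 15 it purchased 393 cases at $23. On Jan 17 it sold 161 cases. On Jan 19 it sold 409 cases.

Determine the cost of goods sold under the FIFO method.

COGS = $12,357

Jan 17, 161 sold [FIFO — oldest first]: 86 @ $21 + 75 @ $19 = $3,231
Jan 19, 409 sold [FIFO — oldest first]: 138 @ $19 + 164 @ $24 + 107 @ $24 = $9,126
Total COGS = $3,231 + $9,126 = $12,357
Ending inventory: 55 @ $24 + 393 @ $23 = $10,359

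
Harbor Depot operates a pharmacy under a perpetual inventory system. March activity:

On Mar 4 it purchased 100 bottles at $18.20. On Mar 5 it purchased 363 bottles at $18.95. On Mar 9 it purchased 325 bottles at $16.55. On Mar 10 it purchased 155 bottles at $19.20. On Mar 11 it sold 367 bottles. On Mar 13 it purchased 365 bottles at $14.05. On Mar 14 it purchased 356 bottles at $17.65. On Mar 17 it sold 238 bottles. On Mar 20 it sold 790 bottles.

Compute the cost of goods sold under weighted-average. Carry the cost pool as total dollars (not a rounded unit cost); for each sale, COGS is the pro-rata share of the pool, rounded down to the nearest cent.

COGS = $23,938.02

After Mar 4: 100 on hand, pool $1,820.00 (≈ $18.2000 each)
After Mar 5: 463 on hand, pool $8,698.85 (≈ $18.7880 each)
After Mar 9: 788 on hand, pool $14,077.60 (≈ $17.8650 each)
After Mar 10: 943 on hand, pool $17,053.60 (≈ $18.0844 each)
Mar 11, sell 367: 367/943 × $17,053.60 → $6,636.97
After Mar 13: 941 on hand, pool $15,544.88 (≈ $16.5195 each)
After Mar 14: 1297 on hand, pool $21,828.28 (≈ $16.8298 each)
Mar 17, sell 238: 238/1297 × $21,828.28 → $4,005.49
Mar 20, sell 790: 790/1059 × $17,822.79 → $13,295.56
Total COGS = $6,636.97 + $4,005.49 + $13,295.56 = $23,938.02
Ending inventory (cost pool remaining) = $4,527.23
Check: goods available $28,465.25 = COGS $23,938.02 + ending $4,527.23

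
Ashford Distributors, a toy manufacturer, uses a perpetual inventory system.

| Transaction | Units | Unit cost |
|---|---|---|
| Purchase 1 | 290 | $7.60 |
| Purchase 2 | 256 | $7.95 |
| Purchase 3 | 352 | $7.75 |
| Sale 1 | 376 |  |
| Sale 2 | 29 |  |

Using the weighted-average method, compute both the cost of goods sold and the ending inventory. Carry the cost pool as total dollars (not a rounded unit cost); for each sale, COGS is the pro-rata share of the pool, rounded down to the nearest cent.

COGS = $3,142.21; ending inventory = $3,824.99

After Purchase 1: 290 on hand, pool $2,204.00 (≈ $7.6000 each)
After Purchase 2: 546 on hand, pool $4,239.20 (≈ $7.7641 each)
After Purchase 3: 898 on hand, pool $6,967.20 (≈ $7.7586 each)
Sale 1, sell 376: 376/898 × $6,967.20 → $2,917.22
Sale 2, sell 29: 29/522 × $4,049.98 → $224.99
Total COGS = $2,917.22 + $224.99 = $3,142.21
Ending inventory (cost pool remaining) = $3,824.99
Check: goods available $6,967.20 = COGS $3,142.21 + ending $3,824.99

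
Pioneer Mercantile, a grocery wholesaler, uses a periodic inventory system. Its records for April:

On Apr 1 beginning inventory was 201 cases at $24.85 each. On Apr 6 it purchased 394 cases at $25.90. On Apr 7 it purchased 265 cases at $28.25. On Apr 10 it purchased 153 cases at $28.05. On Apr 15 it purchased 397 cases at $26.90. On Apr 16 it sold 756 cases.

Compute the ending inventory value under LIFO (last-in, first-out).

Ending inventory = $16,866.20

Apr 16, 756 sold [LIFO — newest first]: 397 @ $26.90 + 153 @ $28.05 + 206 @ $28.25 = $20,790.45
Ending inventory: 201 @ $24.85 + 394 @ $25.90 + 59 @ $28.25 = $16,866.20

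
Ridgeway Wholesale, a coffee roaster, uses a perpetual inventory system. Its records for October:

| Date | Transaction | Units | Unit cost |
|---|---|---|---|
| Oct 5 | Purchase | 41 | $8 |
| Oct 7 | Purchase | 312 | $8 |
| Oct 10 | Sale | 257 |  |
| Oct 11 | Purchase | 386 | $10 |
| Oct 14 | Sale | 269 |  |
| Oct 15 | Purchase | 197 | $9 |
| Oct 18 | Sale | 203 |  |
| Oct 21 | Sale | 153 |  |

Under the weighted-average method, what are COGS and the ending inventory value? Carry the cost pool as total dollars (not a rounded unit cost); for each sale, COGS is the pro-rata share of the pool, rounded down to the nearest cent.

After Oct 5: 41 on hand, pool $328.00 (≈ $8.0000 each)
After Oct 7: 353 on hand, pool $2,824.00 (≈ $8.0000 each)
Oct 10, sell 257: 257/353 × $2,824.00 → $2,056.00
After Oct 11: 482 on hand, pool $4,628.00 (≈ $9.6017 each)
Oct 14, sell 269: 269/482 × $4,628.00 → $2,582.84
After Oct 15: 410 on hand, pool $3,818.16 (≈ $9.3126 each)
Oct 18, sell 203: 203/410 × $3,818.16 → $1,890.45
Oct 21, sell 153: 153/207 × $1,927.71 → $1,424.82
Total COGS = $2,056.00 + $2,582.84 + $1,890.45 + $1,424.82 = $7,954.11
Ending inventory (cost pool remaining) = $502.89
Check: goods available $8,457.00 = COGS $7,954.11 + ending $502.89

COGS = $7,954.11; ending inventory = $502.89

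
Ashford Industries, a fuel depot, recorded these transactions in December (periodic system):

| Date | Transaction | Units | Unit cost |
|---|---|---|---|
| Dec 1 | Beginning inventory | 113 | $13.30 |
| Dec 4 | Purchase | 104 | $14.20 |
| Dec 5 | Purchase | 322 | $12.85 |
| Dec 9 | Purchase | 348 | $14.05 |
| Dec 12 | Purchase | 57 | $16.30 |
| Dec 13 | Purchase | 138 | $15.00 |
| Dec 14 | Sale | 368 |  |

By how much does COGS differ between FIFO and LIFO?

FIFO COGS: 113 @ $13.30 + 104 @ $14.20 + 151 @ $12.85 = $4,920.05
LIFO COGS: 138 @ $15.00 + 57 @ $16.30 + 173 @ $14.05 = $5,429.75
Difference = |$4,920.05 − $5,429.75| = $509.70

$509.70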